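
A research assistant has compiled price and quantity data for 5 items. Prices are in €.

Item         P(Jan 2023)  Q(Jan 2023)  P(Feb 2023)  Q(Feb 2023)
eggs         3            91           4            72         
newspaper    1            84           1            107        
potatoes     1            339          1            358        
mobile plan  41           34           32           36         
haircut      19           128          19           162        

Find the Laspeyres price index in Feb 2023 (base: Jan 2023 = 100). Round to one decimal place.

Laspeyres price index uses base-period quantities as weights.
ΣP(Feb 2023)·Q(Jan 2023) = 4×91 + 1×84 + 1×339 + 32×34 + 19×128 = 364 + 84 + 339 + 1088 + 2432 = 4307
ΣP(Jan 2023)·Q(Jan 2023) = 3×91 + 1×84 + 1×339 + 41×34 + 19×128 = 273 + 84 + 339 + 1394 + 2432 = 4522
Index = 4307 / 4522 × 100 = 95.2455

95.2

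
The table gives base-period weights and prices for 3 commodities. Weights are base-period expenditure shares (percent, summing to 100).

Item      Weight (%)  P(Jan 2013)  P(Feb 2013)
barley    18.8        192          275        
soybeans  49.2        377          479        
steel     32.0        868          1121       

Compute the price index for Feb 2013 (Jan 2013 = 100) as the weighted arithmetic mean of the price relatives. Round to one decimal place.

barley: 18.8 × (275/192) = 18.8 × 1.432292 = 26.9271
soybeans: 49.2 × (479/377) = 49.2 × 1.270557 = 62.5114
steel: 32.0 × (1121/868) = 32.0 × 1.291475 = 41.3272
Index = Σ wᵢ·(p₁ᵢ/p₀ᵢ) = 26.9271 + 62.5114 + 41.3272 = 130.7657

130.8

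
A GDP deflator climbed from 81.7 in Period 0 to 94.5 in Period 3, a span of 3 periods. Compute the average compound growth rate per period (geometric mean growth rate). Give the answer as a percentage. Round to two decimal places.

Growth factor = (94.5/81.7)^(1/3) = (1.156671)^(1/3) = 1.049711
Growth rate = 1.049711 − 1 = 0.049711 = 4.9711%

4.97%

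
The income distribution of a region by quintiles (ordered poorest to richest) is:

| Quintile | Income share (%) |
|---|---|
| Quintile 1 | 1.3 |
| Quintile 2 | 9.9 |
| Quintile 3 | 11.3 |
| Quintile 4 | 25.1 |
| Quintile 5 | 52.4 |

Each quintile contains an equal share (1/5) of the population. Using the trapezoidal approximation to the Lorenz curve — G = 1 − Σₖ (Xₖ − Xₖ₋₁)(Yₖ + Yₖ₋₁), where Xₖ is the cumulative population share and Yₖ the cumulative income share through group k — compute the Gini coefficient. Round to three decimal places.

0.470

Cumulative income shares Yₖ: 0.0130, 0.1120, 0.2250, 0.4760, 1.0000
Σ (Xₖ−Xₖ₋₁)(Yₖ+Yₖ₋₁) = (1/5)(0.0130+0.0000) + (1/5)(0.1120+0.0130) + (1/5)(0.2250+0.1120) + (1/5)(0.4760+0.2250) + (1/5)(1.0000+0.4760)
  = 0.0026 + 0.0250 + 0.0674 + 0.1402 + 0.2952 = 0.5304
G = 1 − 0.5304 = 0.4696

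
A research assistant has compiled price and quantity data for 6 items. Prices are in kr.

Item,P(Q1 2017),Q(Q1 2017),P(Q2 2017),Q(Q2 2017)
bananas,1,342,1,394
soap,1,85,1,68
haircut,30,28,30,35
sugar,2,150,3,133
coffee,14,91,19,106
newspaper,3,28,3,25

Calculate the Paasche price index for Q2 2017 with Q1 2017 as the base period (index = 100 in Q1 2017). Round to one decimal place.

Paasche price index uses current-period quantities as weights.
ΣP(Q2 2017)·Q(Q2 2017) = 1×394 + 1×68 + 30×35 + 3×133 + 19×106 + 3×25 = 394 + 68 + 1050 + 399 + 2014 + 75 = 4000
ΣP(Q1 2017)·Q(Q2 2017) = 1×394 + 1×68 + 30×35 + 2×133 + 14×106 + 3×25 = 394 + 68 + 1050 + 266 + 1484 + 75 = 3337
Index = 4000 / 3337 × 100 = 119.8681

119.9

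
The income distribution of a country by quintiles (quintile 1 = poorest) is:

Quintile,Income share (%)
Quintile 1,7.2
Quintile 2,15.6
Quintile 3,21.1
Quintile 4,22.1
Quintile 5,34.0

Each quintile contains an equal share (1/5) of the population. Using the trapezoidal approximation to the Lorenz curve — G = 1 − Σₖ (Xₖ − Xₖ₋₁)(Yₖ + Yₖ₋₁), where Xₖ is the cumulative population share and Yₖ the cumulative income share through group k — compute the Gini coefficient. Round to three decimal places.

Cumulative income shares Yₖ: 0.0720, 0.2280, 0.4390, 0.6600, 1.0000
Σ (Xₖ−Xₖ₋₁)(Yₖ+Yₖ₋₁) = (1/5)(0.0720+0.0000) + (1/5)(0.2280+0.0720) + (1/5)(0.4390+0.2280) + (1/5)(0.6600+0.4390) + (1/5)(1.0000+0.6600)
  = 0.0144 + 0.0600 + 0.1334 + 0.2198 + 0.3320 = 0.7596
G = 1 − 0.7596 = 0.2404

0.240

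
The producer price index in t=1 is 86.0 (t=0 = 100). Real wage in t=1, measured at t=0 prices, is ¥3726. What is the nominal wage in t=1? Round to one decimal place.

3204.4

Nominal = Real × (Index/100) = 3726 × (86.0/100)
        = 3726 × 0.860 = 3204.3600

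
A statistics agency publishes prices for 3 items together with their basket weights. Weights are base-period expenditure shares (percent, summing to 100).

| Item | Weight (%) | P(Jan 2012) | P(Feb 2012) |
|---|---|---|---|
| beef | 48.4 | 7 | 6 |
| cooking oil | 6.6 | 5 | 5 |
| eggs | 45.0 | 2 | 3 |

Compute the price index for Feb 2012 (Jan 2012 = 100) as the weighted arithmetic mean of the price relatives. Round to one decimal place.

beef: 48.4 × (6/7) = 48.4 × 0.857143 = 41.4857
cooking oil: 6.6 × (5/5) = 6.6 × 1.000000 = 6.6000
eggs: 45.0 × (3/2) = 45.0 × 1.500000 = 67.5000
Index = Σ wᵢ·(p₁ᵢ/p₀ᵢ) = 41.4857 + 6.6000 + 67.5000 = 115.5857

115.6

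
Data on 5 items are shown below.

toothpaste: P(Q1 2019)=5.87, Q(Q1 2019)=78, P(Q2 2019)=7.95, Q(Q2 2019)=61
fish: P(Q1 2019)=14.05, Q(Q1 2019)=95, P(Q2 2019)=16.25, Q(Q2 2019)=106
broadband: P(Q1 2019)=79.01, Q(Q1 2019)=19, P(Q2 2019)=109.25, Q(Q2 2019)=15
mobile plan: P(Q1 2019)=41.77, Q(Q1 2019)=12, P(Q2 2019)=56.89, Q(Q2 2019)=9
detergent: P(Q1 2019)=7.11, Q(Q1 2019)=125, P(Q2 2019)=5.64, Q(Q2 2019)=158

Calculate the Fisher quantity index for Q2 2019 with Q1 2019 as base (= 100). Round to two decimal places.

Laspeyres component (base-period weights):
ΣP(Q1 2019)Q(Q2 2019) = 5.87×61 + 14.05×106 + 79.01×15 + 41.77×9 + 7.11×158 = 358.07 + 1489.3 + 1185.15 + 375.93 + 1123.38 = 4531.83
ΣP(Q1 2019)Q(Q1 2019) = 5.87×78 + 14.05×95 + 79.01×19 + 41.77×12 + 7.11×125 = 457.86 + 1334.75 + 1501.19 + 501.24 + 888.75 = 4683.79
L = 4531.83 / 4683.79 × 100 = 96.7556
Paasche component (current-period weights):
ΣP(Q2 2019)Q(Q2 2019) = 7.95×61 + 16.25×106 + 109.25×15 + 56.89×9 + 5.64×158 = 484.95 + 1722.5 + 1638.75 + 512.01 + 891.12 = 5249.33
ΣP(Q2 2019)Q(Q1 2019) = 7.95×78 + 16.25×95 + 109.25×19 + 56.89×12 + 5.64×125 = 620.1 + 1543.75 + 2075.75 + 682.68 + 705 = 5627.28
P = 5249.33 / 5627.28 × 100 = 93.2836
Fisher = √(L × P) = √(96.7556 × 93.2836) = 95.0038

95.00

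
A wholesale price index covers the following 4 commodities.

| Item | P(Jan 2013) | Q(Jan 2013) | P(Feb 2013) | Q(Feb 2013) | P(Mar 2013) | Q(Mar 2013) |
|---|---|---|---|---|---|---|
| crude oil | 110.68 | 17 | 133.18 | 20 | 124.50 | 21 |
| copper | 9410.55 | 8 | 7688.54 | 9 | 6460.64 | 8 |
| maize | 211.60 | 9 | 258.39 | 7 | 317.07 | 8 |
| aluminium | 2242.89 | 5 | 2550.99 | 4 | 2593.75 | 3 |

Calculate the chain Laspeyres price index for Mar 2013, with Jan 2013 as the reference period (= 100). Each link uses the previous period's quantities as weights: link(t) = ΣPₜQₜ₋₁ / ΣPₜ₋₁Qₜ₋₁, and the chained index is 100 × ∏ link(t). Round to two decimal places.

76.26

Link Jan 2013→Feb 2013:
ΣP(Feb 2013)Q(Jan 2013) = 133.18×17 + 7688.54×8 + 258.39×9 + 2550.99×5 = 2264.06 + 61508.32 + 2325.51 + 12754.95 = 78852.84
ΣP(Jan 2013)Q(Jan 2013) = 110.68×17 + 9410.55×8 + 211.60×9 + 2242.89×5 = 1881.56 + 75284.4 + 1904.4 + 11214.45 = 90284.81
link = 78852.84/90284.81 = 0.873379
Link Feb 2013→Mar 2013:
ΣP(Mar 2013)Q(Feb 2013) = 124.50×20 + 6460.64×9 + 317.07×7 + 2593.75×4 = 2490 + 58145.76 + 2219.49 + 10375 = 73230.25
ΣP(Feb 2013)Q(Feb 2013) = 133.18×20 + 7688.54×9 + 258.39×7 + 2550.99×4 = 2663.6 + 69196.86 + 1808.73 + 10203.96 = 83873.15
link = 73230.25/83873.15 = 0.873107
Chained index = 100 × 0.873379 × 0.873107 = 76.2553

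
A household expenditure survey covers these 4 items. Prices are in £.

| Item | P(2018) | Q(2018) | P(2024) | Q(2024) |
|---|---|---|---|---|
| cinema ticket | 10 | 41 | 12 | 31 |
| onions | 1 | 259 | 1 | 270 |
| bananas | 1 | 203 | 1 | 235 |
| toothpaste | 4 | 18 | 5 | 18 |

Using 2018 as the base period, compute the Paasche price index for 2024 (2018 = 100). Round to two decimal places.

Paasche price index uses current-period quantities as weights.
ΣP(2024)·Q(2024) = 12×31 + 1×270 + 1×235 + 5×18 = 372 + 270 + 235 + 90 = 967
ΣP(2018)·Q(2024) = 10×31 + 1×270 + 1×235 + 4×18 = 310 + 270 + 235 + 72 = 887
Index = 967 / 887 × 100 = 109.0192

109.02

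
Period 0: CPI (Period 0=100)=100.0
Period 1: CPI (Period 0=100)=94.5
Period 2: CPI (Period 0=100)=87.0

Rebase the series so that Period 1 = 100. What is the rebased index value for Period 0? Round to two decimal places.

105.82

Rebased(Period 0) = 100.0 / 94.5 × 100 = 105.8201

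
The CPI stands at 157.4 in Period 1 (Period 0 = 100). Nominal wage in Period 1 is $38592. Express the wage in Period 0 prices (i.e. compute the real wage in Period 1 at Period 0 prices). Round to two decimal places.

Real = Nominal ÷ (Index/100) = 38592 ÷ (157.4/100)
     = 38592 ÷ 1.574 = 24518.4244

24518.42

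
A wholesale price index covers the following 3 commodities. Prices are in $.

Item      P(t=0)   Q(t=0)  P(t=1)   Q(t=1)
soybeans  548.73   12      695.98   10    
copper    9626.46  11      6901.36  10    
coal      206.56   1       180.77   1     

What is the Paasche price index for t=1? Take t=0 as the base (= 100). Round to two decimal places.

74.69

Paasche price index uses current-period quantities as weights.
ΣP(t=1)·Q(t=1) = 695.98×10 + 6901.36×10 + 180.77×1 = 6959.8 + 69013.6 + 180.77 = 76154.17
ΣP(t=0)·Q(t=1) = 548.73×10 + 9626.46×10 + 206.56×1 = 5487.3 + 96264.6 + 206.56 = 101958.46
Index = 76154.17 / 101958.46 × 100 = 74.6914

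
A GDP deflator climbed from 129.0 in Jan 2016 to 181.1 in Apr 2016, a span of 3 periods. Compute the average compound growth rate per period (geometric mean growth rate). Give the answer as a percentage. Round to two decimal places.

11.97%

Growth factor = (181.1/129.0)^(1/3) = (1.403876)^(1/3) = 1.119720
Growth rate = 1.119720 − 1 = 0.119720 = 11.9720%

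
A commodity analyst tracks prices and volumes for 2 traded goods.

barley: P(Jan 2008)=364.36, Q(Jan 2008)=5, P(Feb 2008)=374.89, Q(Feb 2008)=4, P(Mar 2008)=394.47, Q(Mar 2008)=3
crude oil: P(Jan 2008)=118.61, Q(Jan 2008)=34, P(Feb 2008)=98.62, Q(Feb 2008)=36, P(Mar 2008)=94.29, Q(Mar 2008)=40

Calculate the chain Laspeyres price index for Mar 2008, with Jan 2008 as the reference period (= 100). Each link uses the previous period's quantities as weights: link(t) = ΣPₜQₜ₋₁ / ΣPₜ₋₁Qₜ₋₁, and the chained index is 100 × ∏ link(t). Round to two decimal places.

Link Jan 2008→Feb 2008:
ΣP(Feb 2008)Q(Jan 2008) = 374.89×5 + 98.62×34 = 1874.45 + 3353.08 = 5227.53
ΣP(Jan 2008)Q(Jan 2008) = 364.36×5 + 118.61×34 = 1821.8 + 4032.74 = 5854.54
link = 5227.53/5854.54 = 0.892902
Link Feb 2008→Mar 2008:
ΣP(Mar 2008)Q(Feb 2008) = 394.47×4 + 94.29×36 = 1577.88 + 3394.44 = 4972.32
ΣP(Feb 2008)Q(Feb 2008) = 374.89×4 + 98.62×36 = 1499.56 + 3550.32 = 5049.88
link = 4972.32/5049.88 = 0.984641
Chained index = 100 × 0.892902 × 0.984641 = 87.9188

87.92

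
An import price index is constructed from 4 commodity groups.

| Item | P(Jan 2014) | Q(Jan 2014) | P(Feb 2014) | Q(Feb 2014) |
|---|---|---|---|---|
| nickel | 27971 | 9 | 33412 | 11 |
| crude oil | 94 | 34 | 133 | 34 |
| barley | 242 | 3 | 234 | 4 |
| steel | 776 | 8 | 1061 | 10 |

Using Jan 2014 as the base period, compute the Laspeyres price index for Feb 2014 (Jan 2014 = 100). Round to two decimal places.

120.07

Laspeyres price index uses base-period quantities as weights.
ΣP(Feb 2014)·Q(Jan 2014) = 33412×9 + 133×34 + 234×3 + 1061×8 = 300708 + 4522 + 702 + 8488 = 314420
ΣP(Jan 2014)·Q(Jan 2014) = 27971×9 + 94×34 + 242×3 + 776×8 = 251739 + 3196 + 726 + 6208 = 261869
Index = 314420 / 261869 × 100 = 120.0677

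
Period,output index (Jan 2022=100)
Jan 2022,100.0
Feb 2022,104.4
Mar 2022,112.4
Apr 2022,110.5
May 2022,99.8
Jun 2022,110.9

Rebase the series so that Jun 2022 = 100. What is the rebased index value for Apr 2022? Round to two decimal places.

Rebased(Apr 2022) = 110.5 / 110.9 × 100 = 99.6393

99.64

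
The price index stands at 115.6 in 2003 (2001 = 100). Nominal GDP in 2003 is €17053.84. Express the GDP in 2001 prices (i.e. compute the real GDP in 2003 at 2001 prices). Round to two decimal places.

14752.46

Real = Nominal ÷ (Index/100) = 17053.84 ÷ (115.6/100)
     = 17053.84 ÷ 1.156 = 14752.4567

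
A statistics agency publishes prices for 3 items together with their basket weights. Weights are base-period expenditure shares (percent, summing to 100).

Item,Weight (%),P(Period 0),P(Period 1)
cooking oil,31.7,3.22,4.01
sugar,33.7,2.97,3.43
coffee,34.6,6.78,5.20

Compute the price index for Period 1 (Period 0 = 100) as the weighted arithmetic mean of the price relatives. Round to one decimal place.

cooking oil: 31.7 × (4.01/3.22) = 31.7 × 1.245342 = 39.4773
sugar: 33.7 × (3.43/2.97) = 33.7 × 1.154882 = 38.9195
coffee: 34.6 × (5.20/6.78) = 34.6 × 0.766962 = 26.5369
Index = Σ wᵢ·(p₁ᵢ/p₀ᵢ) = 39.4773 + 38.9195 + 26.5369 = 104.9337

104.9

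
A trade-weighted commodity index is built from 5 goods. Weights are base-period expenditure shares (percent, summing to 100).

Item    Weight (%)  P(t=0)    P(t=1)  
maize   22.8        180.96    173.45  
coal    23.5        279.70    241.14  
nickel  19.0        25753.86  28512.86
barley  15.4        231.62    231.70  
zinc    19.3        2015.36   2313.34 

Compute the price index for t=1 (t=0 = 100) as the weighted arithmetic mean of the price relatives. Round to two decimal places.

100.71

maize: 22.8 × (173.45/180.96) = 22.8 × 0.958499 = 21.8538
coal: 23.5 × (241.14/279.70) = 23.5 × 0.862138 = 20.2602
nickel: 19.0 × (28512.86/25753.86) = 19.0 × 1.107130 = 21.0355
barley: 15.4 × (231.70/231.62) = 15.4 × 1.000345 = 15.4053
zinc: 19.3 × (2313.34/2015.36) = 19.3 × 1.147854 = 22.1536
Index = Σ wᵢ·(p₁ᵢ/p₀ᵢ) = 21.8538 + 20.2602 + 21.0355 + 15.4053 + 22.1536 = 100.7084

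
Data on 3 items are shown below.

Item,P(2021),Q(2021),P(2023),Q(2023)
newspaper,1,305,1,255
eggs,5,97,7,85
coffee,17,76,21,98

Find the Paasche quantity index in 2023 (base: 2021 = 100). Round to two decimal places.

112.71

Paasche quantity index uses current-period prices as weights.
ΣP(2023)·Q(2023) = 1×255 + 7×85 + 21×98 = 255 + 595 + 2058 = 2908
ΣP(2023)·Q(2021) = 1×305 + 7×97 + 21×76 = 305 + 679 + 1596 = 2580
Index = 2908 / 2580 × 100 = 112.7132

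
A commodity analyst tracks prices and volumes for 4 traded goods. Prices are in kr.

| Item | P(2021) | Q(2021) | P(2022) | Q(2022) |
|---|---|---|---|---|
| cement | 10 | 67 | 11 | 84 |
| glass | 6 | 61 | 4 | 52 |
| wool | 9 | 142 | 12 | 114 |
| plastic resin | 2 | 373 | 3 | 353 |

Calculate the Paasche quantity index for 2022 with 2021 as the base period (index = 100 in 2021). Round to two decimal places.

93.56

Paasche quantity index uses current-period prices as weights.
ΣP(2022)·Q(2022) = 11×84 + 4×52 + 12×114 + 3×353 = 924 + 208 + 1368 + 1059 = 3559
ΣP(2022)·Q(2021) = 11×67 + 4×61 + 12×142 + 3×373 = 737 + 244 + 1704 + 1119 = 3804
Index = 3559 / 3804 × 100 = 93.5594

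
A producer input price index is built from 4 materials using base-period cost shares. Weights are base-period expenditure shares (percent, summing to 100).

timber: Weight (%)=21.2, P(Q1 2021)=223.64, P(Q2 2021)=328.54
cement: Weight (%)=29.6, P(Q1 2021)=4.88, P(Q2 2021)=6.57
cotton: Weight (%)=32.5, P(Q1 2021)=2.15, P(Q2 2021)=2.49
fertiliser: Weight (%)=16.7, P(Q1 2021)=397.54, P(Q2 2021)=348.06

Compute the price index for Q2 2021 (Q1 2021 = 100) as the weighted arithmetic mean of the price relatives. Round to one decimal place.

timber: 21.2 × (328.54/223.64) = 21.2 × 1.469057 = 31.1440
cement: 29.6 × (6.57/4.88) = 29.6 × 1.346311 = 39.8508
cotton: 32.5 × (2.49/2.15) = 32.5 × 1.158140 = 37.6395
fertiliser: 16.7 × (348.06/397.54) = 16.7 × 0.875535 = 14.6214
Index = Σ wᵢ·(p₁ᵢ/p₀ᵢ) = 31.1440 + 39.8508 + 37.6395 + 14.6214 = 123.2558

123.3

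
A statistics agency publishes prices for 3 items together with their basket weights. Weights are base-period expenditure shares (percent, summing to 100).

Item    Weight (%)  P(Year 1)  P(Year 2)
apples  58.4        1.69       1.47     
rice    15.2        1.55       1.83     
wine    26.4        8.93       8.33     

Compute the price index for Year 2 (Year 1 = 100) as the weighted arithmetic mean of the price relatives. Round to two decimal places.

apples: 58.4 × (1.47/1.69) = 58.4 × 0.869822 = 50.7976
rice: 15.2 × (1.83/1.55) = 15.2 × 1.180645 = 17.9458
wine: 26.4 × (8.33/8.93) = 26.4 × 0.932811 = 24.6262
Index = Σ wᵢ·(p₁ᵢ/p₀ᵢ) = 50.7976 + 17.9458 + 24.6262 = 93.3696

93.37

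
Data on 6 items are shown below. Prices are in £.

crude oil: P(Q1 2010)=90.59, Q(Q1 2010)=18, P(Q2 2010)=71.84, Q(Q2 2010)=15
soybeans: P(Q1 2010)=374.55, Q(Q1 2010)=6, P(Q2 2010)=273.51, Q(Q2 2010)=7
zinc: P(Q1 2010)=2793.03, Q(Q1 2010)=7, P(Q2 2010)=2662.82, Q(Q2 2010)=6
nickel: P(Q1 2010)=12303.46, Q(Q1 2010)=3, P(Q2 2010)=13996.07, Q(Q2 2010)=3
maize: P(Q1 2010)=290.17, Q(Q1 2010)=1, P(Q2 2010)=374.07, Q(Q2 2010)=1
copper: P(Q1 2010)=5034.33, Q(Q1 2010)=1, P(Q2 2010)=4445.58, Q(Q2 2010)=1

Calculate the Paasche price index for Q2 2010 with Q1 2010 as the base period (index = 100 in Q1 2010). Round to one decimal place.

104.5

Paasche price index uses current-period quantities as weights.
ΣP(Q2 2010)·Q(Q2 2010) = 71.84×15 + 273.51×7 + 2662.82×6 + 13996.07×3 + 374.07×1 + 4445.58×1 = 1077.6 + 1914.57 + 15976.92 + 41988.21 + 374.07 + 4445.58 = 65776.95
ΣP(Q1 2010)·Q(Q2 2010) = 90.59×15 + 374.55×7 + 2793.03×6 + 12303.46×3 + 290.17×1 + 5034.33×1 = 1358.85 + 2621.85 + 16758.18 + 36910.38 + 290.17 + 5034.33 = 62973.76
Index = 65776.95 / 62973.76 × 100 = 104.4514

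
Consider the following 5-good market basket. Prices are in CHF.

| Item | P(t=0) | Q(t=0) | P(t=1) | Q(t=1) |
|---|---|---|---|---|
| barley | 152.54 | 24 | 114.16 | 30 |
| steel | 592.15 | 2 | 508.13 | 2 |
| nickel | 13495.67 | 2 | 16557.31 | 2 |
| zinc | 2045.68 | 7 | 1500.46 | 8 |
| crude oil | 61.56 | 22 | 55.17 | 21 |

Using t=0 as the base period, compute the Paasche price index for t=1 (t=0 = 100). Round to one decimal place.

Paasche price index uses current-period quantities as weights.
ΣP(t=1)·Q(t=1) = 114.16×30 + 508.13×2 + 16557.31×2 + 1500.46×8 + 55.17×21 = 3424.8 + 1016.26 + 33114.62 + 12003.68 + 1158.57 = 50717.93
ΣP(t=0)·Q(t=1) = 152.54×30 + 592.15×2 + 13495.67×2 + 2045.68×8 + 61.56×21 = 4576.2 + 1184.3 + 26991.34 + 16365.44 + 1292.76 = 50410.04
Index = 50717.93 / 50410.04 × 100 = 100.6108

100.6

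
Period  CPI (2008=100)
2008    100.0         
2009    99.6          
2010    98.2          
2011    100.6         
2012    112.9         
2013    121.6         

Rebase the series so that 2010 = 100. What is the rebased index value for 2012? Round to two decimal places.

Rebased(2012) = 112.9 / 98.2 × 100 = 114.9695

114.97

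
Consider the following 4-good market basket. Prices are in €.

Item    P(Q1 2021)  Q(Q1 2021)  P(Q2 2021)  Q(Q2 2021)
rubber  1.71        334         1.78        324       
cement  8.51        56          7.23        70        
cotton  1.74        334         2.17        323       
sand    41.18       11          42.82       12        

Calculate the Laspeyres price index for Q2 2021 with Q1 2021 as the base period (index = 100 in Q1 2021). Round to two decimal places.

Laspeyres price index uses base-period quantities as weights.
ΣP(Q2 2021)·Q(Q1 2021) = 1.78×334 + 7.23×56 + 2.17×334 + 42.82×11 = 594.52 + 404.88 + 724.78 + 471.02 = 2195.2
ΣP(Q1 2021)·Q(Q1 2021) = 1.71×334 + 8.51×56 + 1.74×334 + 41.18×11 = 571.14 + 476.56 + 581.16 + 452.98 = 2081.84
Index = 2195.2 / 2081.84 × 100 = 105.4452

105.45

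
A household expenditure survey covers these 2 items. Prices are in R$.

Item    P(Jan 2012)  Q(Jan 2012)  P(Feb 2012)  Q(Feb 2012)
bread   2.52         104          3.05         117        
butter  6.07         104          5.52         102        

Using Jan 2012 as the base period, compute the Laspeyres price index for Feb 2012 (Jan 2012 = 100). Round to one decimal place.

99.8

Laspeyres price index uses base-period quantities as weights.
ΣP(Feb 2012)·Q(Jan 2012) = 3.05×104 + 5.52×104 = 317.2 + 574.08 = 891.28
ΣP(Jan 2012)·Q(Jan 2012) = 2.52×104 + 6.07×104 = 262.08 + 631.28 = 893.36
Index = 891.28 / 893.36 × 100 = 99.7672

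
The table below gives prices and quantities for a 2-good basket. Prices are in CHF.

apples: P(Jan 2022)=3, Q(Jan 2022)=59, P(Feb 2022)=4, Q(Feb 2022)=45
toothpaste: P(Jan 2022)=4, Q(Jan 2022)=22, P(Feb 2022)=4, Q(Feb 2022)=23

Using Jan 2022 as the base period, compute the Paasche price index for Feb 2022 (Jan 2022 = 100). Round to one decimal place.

119.8

Paasche price index uses current-period quantities as weights.
ΣP(Feb 2022)·Q(Feb 2022) = 4×45 + 4×23 = 180 + 92 = 272
ΣP(Jan 2022)·Q(Feb 2022) = 3×45 + 4×23 = 135 + 92 = 227
Index = 272 / 227 × 100 = 119.8238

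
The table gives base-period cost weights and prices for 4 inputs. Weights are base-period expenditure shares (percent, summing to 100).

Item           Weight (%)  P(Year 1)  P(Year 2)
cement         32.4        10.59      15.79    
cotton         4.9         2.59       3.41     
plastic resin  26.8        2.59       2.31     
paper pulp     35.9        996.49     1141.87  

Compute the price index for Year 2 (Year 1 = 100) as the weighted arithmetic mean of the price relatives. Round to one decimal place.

119.8

cement: 32.4 × (15.79/10.59) = 32.4 × 1.491029 = 48.3093
cotton: 4.9 × (3.41/2.59) = 4.9 × 1.316602 = 6.4514
plastic resin: 26.8 × (2.31/2.59) = 26.8 × 0.891892 = 23.9027
paper pulp: 35.9 × (1141.87/996.49) = 35.9 × 1.145892 = 41.1375
Index = Σ wᵢ·(p₁ᵢ/p₀ᵢ) = 48.3093 + 6.4514 + 23.9027 + 41.1375 = 119.8009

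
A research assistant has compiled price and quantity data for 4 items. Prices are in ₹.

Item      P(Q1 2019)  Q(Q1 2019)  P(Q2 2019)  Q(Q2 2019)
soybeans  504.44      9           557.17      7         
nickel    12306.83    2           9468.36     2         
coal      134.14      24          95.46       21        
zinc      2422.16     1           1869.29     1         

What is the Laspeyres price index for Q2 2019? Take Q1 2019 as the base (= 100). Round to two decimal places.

Laspeyres price index uses base-period quantities as weights.
ΣP(Q2 2019)·Q(Q1 2019) = 557.17×9 + 9468.36×2 + 95.46×24 + 1869.29×1 = 5014.53 + 18936.72 + 2291.04 + 1869.29 = 28111.58
ΣP(Q1 2019)·Q(Q1 2019) = 504.44×9 + 12306.83×2 + 134.14×24 + 2422.16×1 = 4539.96 + 24613.66 + 3219.36 + 2422.16 = 34795.14
Index = 28111.58 / 34795.14 × 100 = 80.7917

80.79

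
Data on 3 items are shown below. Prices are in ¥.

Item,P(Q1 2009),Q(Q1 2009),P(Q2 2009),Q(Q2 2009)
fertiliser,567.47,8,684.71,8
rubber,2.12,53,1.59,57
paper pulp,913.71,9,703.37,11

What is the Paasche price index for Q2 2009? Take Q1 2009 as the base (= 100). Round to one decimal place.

90.4

Paasche price index uses current-period quantities as weights.
ΣP(Q2 2009)·Q(Q2 2009) = 684.71×8 + 1.59×57 + 703.37×11 = 5477.68 + 90.63 + 7737.07 = 13305.38
ΣP(Q1 2009)·Q(Q2 2009) = 567.47×8 + 2.12×57 + 913.71×11 = 4539.76 + 120.84 + 10050.81 = 14711.41
Index = 13305.38 / 14711.41 × 100 = 90.4426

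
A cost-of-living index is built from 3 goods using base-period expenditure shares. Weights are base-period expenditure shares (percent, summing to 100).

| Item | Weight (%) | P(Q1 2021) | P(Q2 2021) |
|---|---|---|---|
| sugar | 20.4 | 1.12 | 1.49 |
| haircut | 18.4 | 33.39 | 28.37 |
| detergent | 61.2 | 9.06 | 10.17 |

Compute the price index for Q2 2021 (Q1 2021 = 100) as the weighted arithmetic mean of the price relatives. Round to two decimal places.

sugar: 20.4 × (1.49/1.12) = 20.4 × 1.330357 = 27.1393
haircut: 18.4 × (28.37/33.39) = 18.4 × 0.849656 = 15.6337
detergent: 61.2 × (10.17/9.06) = 61.2 × 1.122517 = 68.6980
Index = Σ wᵢ·(p₁ᵢ/p₀ᵢ) = 27.1393 + 15.6337 + 68.6980 = 111.4710

111.47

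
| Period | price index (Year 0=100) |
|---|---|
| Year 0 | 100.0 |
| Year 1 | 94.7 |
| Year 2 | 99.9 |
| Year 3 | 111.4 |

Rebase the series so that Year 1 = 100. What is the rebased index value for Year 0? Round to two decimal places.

Rebased(Year 0) = 100.0 / 94.7 × 100 = 105.5966

105.60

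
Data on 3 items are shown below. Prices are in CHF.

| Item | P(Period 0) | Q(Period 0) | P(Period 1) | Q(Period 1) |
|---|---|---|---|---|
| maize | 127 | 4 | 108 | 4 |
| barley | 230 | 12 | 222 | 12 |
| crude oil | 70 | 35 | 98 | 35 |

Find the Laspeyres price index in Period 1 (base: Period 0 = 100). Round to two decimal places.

114.13

Laspeyres price index uses base-period quantities as weights.
ΣP(Period 1)·Q(Period 0) = 108×4 + 222×12 + 98×35 = 432 + 2664 + 3430 = 6526
ΣP(Period 0)·Q(Period 0) = 127×4 + 230×12 + 70×35 = 508 + 2760 + 2450 = 5718
Index = 6526 / 5718 × 100 = 114.1308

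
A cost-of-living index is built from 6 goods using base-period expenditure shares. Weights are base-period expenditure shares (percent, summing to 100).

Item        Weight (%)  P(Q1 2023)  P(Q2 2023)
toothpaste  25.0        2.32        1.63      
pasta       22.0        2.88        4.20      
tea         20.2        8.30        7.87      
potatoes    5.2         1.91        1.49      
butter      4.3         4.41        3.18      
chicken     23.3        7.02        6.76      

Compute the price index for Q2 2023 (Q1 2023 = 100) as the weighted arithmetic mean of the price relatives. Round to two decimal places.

98.40

toothpaste: 25.0 × (1.63/2.32) = 25.0 × 0.702586 = 17.5647
pasta: 22.0 × (4.20/2.88) = 22.0 × 1.458333 = 32.0833
tea: 20.2 × (7.87/8.30) = 20.2 × 0.948193 = 19.1535
potatoes: 5.2 × (1.49/1.91) = 5.2 × 0.780105 = 4.0565
butter: 4.3 × (3.18/4.41) = 4.3 × 0.721088 = 3.1007
chicken: 23.3 × (6.76/7.02) = 23.3 × 0.962963 = 22.4370
Index = Σ wᵢ·(p₁ᵢ/p₀ᵢ) = 17.5647 + 32.0833 + 19.1535 + 4.0565 + 3.1007 + 22.4370 = 98.3957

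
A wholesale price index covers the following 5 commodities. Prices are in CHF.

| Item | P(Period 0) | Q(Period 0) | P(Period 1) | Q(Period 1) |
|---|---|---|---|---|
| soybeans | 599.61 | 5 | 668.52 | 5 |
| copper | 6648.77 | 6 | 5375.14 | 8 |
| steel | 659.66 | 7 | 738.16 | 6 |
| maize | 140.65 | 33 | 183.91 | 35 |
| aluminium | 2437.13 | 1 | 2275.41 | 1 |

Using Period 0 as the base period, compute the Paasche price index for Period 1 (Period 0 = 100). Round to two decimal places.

Paasche price index uses current-period quantities as weights.
ΣP(Period 1)·Q(Period 1) = 668.52×5 + 5375.14×8 + 738.16×6 + 183.91×35 + 2275.41×1 = 3342.6 + 43001.12 + 4428.96 + 6436.85 + 2275.41 = 59484.94
ΣP(Period 0)·Q(Period 1) = 599.61×5 + 6648.77×8 + 659.66×6 + 140.65×35 + 2437.13×1 = 2998.05 + 53190.16 + 3957.96 + 4922.75 + 2437.13 = 67506.05
Index = 59484.94 / 67506.05 × 100 = 88.1179

88.12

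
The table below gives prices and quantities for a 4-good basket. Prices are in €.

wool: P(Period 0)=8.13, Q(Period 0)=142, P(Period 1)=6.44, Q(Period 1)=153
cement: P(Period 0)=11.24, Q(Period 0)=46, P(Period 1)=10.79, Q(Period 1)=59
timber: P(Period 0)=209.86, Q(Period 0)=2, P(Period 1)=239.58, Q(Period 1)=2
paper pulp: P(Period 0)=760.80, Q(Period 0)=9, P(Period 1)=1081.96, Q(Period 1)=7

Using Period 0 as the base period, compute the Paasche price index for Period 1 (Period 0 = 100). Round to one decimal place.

126.4

Paasche price index uses current-period quantities as weights.
ΣP(Period 1)·Q(Period 1) = 6.44×153 + 10.79×59 + 239.58×2 + 1081.96×7 = 985.32 + 636.61 + 479.16 + 7573.72 = 9674.81
ΣP(Period 0)·Q(Period 1) = 8.13×153 + 11.24×59 + 209.86×2 + 760.80×7 = 1243.89 + 663.16 + 419.72 + 5325.6 = 7652.37
Index = 9674.81 / 7652.37 × 100 = 126.4289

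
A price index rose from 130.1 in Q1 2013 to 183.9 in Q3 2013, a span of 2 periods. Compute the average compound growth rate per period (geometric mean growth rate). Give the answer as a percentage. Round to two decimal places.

Growth factor = (183.9/130.1)^(1/2) = (1.413528)^(1/2) = 1.188919
Growth rate = 1.188919 − 1 = 0.188919 = 18.8919%

18.89%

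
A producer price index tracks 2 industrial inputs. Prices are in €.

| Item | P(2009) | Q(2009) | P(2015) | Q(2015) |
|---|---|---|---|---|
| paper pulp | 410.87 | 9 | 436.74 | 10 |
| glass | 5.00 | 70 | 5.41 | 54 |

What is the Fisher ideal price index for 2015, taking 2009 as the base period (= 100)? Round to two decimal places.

106.44

Laspeyres component (base-period weights):
ΣP(2015)Q(2009) = 436.74×9 + 5.41×70 = 3930.66 + 378.7 = 4309.36
ΣP(2009)Q(2009) = 410.87×9 + 5.00×70 = 3697.83 + 350 = 4047.83
L = 4309.36 / 4047.83 × 100 = 106.4610
Paasche component (current-period weights):
ΣP(2015)Q(2015) = 436.74×10 + 5.41×54 = 4367.4 + 292.14 = 4659.54
ΣP(2009)Q(2015) = 410.87×10 + 5.00×54 = 4108.7 + 270 = 4378.7
P = 4659.54 / 4378.7 × 100 = 106.4138
Fisher = √(L × P) = √(106.4610 × 106.4138) = 106.4374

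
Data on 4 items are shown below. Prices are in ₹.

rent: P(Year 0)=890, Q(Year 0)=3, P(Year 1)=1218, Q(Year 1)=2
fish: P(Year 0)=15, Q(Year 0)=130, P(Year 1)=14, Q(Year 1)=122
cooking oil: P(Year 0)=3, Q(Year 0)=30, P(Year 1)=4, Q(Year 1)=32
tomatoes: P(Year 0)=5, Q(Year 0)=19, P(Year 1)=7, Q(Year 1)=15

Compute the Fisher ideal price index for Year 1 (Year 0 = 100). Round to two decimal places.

Laspeyres component (base-period weights):
ΣP(Year 1)Q(Year 0) = 1218×3 + 14×130 + 4×30 + 7×19 = 3654 + 1820 + 120 + 133 = 5727
ΣP(Year 0)Q(Year 0) = 890×3 + 15×130 + 3×30 + 5×19 = 2670 + 1950 + 90 + 95 = 4805
L = 5727 / 4805 × 100 = 119.1883
Paasche component (current-period weights):
ΣP(Year 1)Q(Year 1) = 1218×2 + 14×122 + 4×32 + 7×15 = 2436 + 1708 + 128 + 105 = 4377
ΣP(Year 0)Q(Year 1) = 890×2 + 15×122 + 3×32 + 5×15 = 1780 + 1830 + 96 + 75 = 3781
P = 4377 / 3781 × 100 = 115.7630
Fisher = √(L × P) = √(119.1883 × 115.7630) = 117.4632

117.46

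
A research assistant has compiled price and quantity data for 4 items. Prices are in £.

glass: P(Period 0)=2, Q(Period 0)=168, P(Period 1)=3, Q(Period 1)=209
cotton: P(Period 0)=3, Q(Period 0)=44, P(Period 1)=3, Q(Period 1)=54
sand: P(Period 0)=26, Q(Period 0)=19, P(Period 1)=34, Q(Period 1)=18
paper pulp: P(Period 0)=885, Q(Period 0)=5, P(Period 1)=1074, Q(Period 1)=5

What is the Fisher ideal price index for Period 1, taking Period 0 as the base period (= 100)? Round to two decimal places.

123.60

Laspeyres component (base-period weights):
ΣP(Period 1)Q(Period 0) = 3×168 + 3×44 + 34×19 + 1074×5 = 504 + 132 + 646 + 5370 = 6652
ΣP(Period 0)Q(Period 0) = 2×168 + 3×44 + 26×19 + 885×5 = 336 + 132 + 494 + 4425 = 5387
L = 6652 / 5387 × 100 = 123.4825
Paasche component (current-period weights):
ΣP(Period 1)Q(Period 1) = 3×209 + 3×54 + 34×18 + 1074×5 = 627 + 162 + 612 + 5370 = 6771
ΣP(Period 0)Q(Period 1) = 2×209 + 3×54 + 26×18 + 885×5 = 418 + 162 + 468 + 4425 = 5473
P = 6771 / 5473 × 100 = 123.7164
Fisher = √(L × P) = √(123.4825 × 123.7164) = 123.5994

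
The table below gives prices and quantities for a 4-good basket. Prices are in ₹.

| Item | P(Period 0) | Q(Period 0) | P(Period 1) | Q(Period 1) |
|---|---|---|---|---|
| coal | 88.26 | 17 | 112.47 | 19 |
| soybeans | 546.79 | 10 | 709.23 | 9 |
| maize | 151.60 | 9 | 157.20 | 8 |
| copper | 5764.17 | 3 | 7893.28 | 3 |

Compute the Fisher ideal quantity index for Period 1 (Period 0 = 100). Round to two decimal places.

98.04

Laspeyres component (base-period weights):
ΣP(Period 0)Q(Period 1) = 88.26×19 + 546.79×9 + 151.60×8 + 5764.17×3 = 1676.94 + 4921.11 + 1212.8 + 17292.51 = 25103.36
ΣP(Period 0)Q(Period 0) = 88.26×17 + 546.79×10 + 151.60×9 + 5764.17×3 = 1500.42 + 5467.9 + 1364.4 + 17292.51 = 25625.23
L = 25103.36 / 25625.23 × 100 = 97.9635
Paasche component (current-period weights):
ΣP(Period 1)Q(Period 1) = 112.47×19 + 709.23×9 + 157.20×8 + 7893.28×3 = 2136.93 + 6383.07 + 1257.6 + 23679.84 = 33457.44
ΣP(Period 1)Q(Period 0) = 112.47×17 + 709.23×10 + 157.20×9 + 7893.28×3 = 1911.99 + 7092.3 + 1414.8 + 23679.84 = 34098.93
P = 33457.44 / 34098.93 × 100 = 98.1187
Fisher = √(L × P) = √(97.9635 × 98.1187) = 98.0411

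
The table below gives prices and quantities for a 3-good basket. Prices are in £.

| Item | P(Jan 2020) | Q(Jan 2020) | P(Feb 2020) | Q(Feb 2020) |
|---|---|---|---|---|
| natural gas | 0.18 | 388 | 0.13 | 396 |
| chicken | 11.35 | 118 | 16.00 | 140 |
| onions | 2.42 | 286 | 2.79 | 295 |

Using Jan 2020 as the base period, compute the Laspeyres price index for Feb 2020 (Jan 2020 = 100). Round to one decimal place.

Laspeyres price index uses base-period quantities as weights.
ΣP(Feb 2020)·Q(Jan 2020) = 0.13×388 + 16.00×118 + 2.79×286 = 50.44 + 1888 + 797.94 = 2736.38
ΣP(Jan 2020)·Q(Jan 2020) = 0.18×388 + 11.35×118 + 2.42×286 = 69.84 + 1339.3 + 692.12 = 2101.26
Index = 2736.38 / 2101.26 × 100 = 130.2257

130.2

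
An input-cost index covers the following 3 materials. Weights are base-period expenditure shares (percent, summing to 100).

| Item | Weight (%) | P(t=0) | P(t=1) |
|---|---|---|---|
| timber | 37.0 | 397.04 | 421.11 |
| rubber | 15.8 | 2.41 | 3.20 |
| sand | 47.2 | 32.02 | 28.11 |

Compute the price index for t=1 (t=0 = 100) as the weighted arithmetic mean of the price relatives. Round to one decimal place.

timber: 37.0 × (421.11/397.04) = 37.0 × 1.060624 = 39.2431
rubber: 15.8 × (3.20/2.41) = 15.8 × 1.327801 = 20.9793
sand: 47.2 × (28.11/32.02) = 47.2 × 0.877889 = 41.4364
Index = Σ wᵢ·(p₁ᵢ/p₀ᵢ) = 39.2431 + 20.9793 + 41.4364 = 101.6587

101.7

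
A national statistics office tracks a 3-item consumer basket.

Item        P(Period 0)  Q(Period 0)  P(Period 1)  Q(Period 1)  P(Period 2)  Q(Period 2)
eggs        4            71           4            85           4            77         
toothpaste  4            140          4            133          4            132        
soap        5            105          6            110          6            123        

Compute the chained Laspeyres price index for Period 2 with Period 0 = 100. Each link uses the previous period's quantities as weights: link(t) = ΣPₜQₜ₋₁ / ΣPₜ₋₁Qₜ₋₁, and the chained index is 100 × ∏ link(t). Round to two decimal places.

Link Period 0→Period 1:
ΣP(Period 1)Q(Period 0) = 4×71 + 4×140 + 6×105 = 284 + 560 + 630 = 1474
ΣP(Period 0)Q(Period 0) = 4×71 + 4×140 + 5×105 = 284 + 560 + 525 = 1369
link = 1474/1369 = 1.076698
Link Period 1→Period 2:
ΣP(Period 2)Q(Period 1) = 4×85 + 4×133 + 6×110 = 340 + 532 + 660 = 1532
ΣP(Period 1)Q(Period 1) = 4×85 + 4×133 + 6×110 = 340 + 532 + 660 = 1532
link = 1532/1532 = 1.000000
Chained index = 100 × 1.076698 × 1.000000 = 107.6698

107.67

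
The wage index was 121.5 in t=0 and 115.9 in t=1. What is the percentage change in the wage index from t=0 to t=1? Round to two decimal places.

Change = (115.9 − 121.5) / 121.5 × 100
       = -5.6 / 121.5 × 100 = -4.6091%

-4.61%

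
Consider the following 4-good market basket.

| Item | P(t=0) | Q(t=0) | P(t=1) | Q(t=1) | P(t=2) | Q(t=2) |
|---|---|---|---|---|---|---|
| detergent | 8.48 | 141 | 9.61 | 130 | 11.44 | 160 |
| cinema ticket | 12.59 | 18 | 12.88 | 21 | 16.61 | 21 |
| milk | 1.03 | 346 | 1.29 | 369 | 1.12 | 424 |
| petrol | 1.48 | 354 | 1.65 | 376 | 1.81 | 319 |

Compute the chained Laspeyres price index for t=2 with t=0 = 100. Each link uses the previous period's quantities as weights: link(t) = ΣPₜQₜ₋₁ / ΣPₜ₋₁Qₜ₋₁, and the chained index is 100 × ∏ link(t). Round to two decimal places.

127.29

Link t=0→t=1:
ΣP(t=1)Q(t=0) = 9.61×141 + 12.88×18 + 1.29×346 + 1.65×354 = 1355.01 + 231.84 + 446.34 + 584.1 = 2617.29
ΣP(t=0)Q(t=0) = 8.48×141 + 12.59×18 + 1.03×346 + 1.48×354 = 1195.68 + 226.62 + 356.38 + 523.92 = 2302.6
link = 2617.29/2302.6 = 1.136667
Link t=1→t=2:
ΣP(t=2)Q(t=1) = 11.44×130 + 16.61×21 + 1.12×369 + 1.81×376 = 1487.2 + 348.81 + 413.28 + 680.56 = 2929.85
ΣP(t=1)Q(t=1) = 9.61×130 + 12.88×21 + 1.29×369 + 1.65×376 = 1249.3 + 270.48 + 476.01 + 620.4 = 2616.19
link = 2929.85/2616.19 = 1.119892
Chained index = 100 × 1.136667 × 1.119892 = 127.2944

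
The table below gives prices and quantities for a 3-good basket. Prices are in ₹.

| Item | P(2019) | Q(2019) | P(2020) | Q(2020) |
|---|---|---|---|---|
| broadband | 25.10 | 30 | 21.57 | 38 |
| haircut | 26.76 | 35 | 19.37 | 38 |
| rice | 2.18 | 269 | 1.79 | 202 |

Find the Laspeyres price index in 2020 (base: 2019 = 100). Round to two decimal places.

79.37

Laspeyres price index uses base-period quantities as weights.
ΣP(2020)·Q(2019) = 21.57×30 + 19.37×35 + 1.79×269 = 647.1 + 677.95 + 481.51 = 1806.56
ΣP(2019)·Q(2019) = 25.10×30 + 26.76×35 + 2.18×269 = 753 + 936.6 + 586.42 = 2276.02
Index = 1806.56 / 2276.02 × 100 = 79.3736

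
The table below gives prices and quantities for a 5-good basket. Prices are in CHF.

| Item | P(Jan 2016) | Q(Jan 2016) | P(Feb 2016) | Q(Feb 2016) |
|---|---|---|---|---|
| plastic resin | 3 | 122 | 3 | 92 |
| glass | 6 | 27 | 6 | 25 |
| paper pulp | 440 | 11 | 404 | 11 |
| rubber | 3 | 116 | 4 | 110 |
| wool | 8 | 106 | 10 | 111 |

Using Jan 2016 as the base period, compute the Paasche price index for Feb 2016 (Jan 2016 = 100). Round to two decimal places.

Paasche price index uses current-period quantities as weights.
ΣP(Feb 2016)·Q(Feb 2016) = 3×92 + 6×25 + 404×11 + 4×110 + 10×111 = 276 + 150 + 4444 + 440 + 1110 = 6420
ΣP(Jan 2016)·Q(Feb 2016) = 3×92 + 6×25 + 440×11 + 3×110 + 8×111 = 276 + 150 + 4840 + 330 + 888 = 6484
Index = 6420 / 6484 × 100 = 99.0130

99.01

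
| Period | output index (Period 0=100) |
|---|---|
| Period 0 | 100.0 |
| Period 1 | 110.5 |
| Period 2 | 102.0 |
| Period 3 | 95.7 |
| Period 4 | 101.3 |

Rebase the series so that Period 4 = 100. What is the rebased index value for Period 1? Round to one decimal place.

Rebased(Period 1) = 110.5 / 101.3 × 100 = 109.0819

109.1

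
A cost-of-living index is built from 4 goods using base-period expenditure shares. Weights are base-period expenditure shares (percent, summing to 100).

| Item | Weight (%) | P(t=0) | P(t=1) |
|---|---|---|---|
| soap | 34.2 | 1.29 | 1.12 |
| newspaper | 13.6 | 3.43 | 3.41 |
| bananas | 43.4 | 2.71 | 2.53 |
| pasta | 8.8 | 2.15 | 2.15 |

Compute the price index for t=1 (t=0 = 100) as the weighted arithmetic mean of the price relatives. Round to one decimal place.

92.5

soap: 34.2 × (1.12/1.29) = 34.2 × 0.868217 = 29.6930
newspaper: 13.6 × (3.41/3.43) = 13.6 × 0.994169 = 13.5207
bananas: 43.4 × (2.53/2.71) = 43.4 × 0.933579 = 40.5173
pasta: 8.8 × (2.15/2.15) = 8.8 × 1.000000 = 8.8000
Index = Σ wᵢ·(p₁ᵢ/p₀ᵢ) = 29.6930 + 13.5207 + 40.5173 + 8.8000 = 92.5311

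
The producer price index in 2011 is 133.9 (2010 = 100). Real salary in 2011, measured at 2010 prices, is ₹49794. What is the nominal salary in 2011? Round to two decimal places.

66674.17

Nominal = Real × (Index/100) = 49794 × (133.9/100)
        = 49794 × 1.339 = 66674.1660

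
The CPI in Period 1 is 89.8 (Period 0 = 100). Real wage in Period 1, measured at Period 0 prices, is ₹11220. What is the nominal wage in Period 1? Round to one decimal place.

Nominal = Real × (Index/100) = 11220 × (89.8/100)
        = 11220 × 0.898 = 10075.5600

10075.6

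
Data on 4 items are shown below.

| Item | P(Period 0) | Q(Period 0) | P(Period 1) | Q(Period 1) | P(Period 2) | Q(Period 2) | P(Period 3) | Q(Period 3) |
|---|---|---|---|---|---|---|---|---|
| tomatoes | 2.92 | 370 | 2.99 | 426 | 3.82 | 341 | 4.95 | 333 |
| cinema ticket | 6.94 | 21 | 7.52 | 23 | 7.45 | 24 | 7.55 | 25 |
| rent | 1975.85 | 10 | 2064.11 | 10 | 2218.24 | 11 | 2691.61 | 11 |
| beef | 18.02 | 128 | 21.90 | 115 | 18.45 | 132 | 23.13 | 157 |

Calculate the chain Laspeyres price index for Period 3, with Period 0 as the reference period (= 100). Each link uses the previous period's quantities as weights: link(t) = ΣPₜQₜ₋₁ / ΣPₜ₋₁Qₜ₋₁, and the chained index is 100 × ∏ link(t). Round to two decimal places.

137.23

Link Period 0→Period 1:
ΣP(Period 1)Q(Period 0) = 2.99×370 + 7.52×21 + 2064.11×10 + 21.90×128 = 1106.3 + 157.92 + 20641.1 + 2803.2 = 24708.52
ΣP(Period 0)Q(Period 0) = 2.92×370 + 6.94×21 + 1975.85×10 + 18.02×128 = 1080.4 + 145.74 + 19758.5 + 2306.56 = 23291.2
link = 24708.52/23291.2 = 1.060852
Link Period 1→Period 2:
ΣP(Period 2)Q(Period 1) = 3.82×426 + 7.45×23 + 2218.24×10 + 18.45×115 = 1627.32 + 171.35 + 22182.4 + 2121.75 = 26102.82
ΣP(Period 1)Q(Period 1) = 2.99×426 + 7.52×23 + 2064.11×10 + 21.90×115 = 1273.74 + 172.96 + 20641.1 + 2518.5 = 24606.3
link = 26102.82/24606.3 = 1.060819
Link Period 2→Period 3:
ΣP(Period 3)Q(Period 2) = 4.95×341 + 7.55×24 + 2691.61×11 + 23.13×132 = 1687.95 + 181.2 + 29607.71 + 3053.16 = 34530.02
ΣP(Period 2)Q(Period 2) = 3.82×341 + 7.45×24 + 2218.24×11 + 18.45×132 = 1302.62 + 178.8 + 24400.64 + 2435.4 = 28317.46
link = 34530.02/28317.46 = 1.219390
Chained index = 100 × 1.060852 × 1.060819 × 1.219390 = 137.2267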